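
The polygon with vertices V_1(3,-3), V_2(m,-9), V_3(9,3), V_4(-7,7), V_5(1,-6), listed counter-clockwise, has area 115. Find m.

The doubled signed area Σ (x_i y_{i+1} − x_{i+1} y_i) is linear in m.
With m=0 it equals 188; the coefficient of m is 6 (from the two edges through V_2).
So 6·m + 188 = 2·115 = 230 ⇒ m = 7.

7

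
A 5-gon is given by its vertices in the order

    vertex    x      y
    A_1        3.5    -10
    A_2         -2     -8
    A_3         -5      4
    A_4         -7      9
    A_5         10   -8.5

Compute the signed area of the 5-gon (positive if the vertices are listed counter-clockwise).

Apply the shoelace (surveyor's) formula: 2A = Σ (x_i·y_{i+1} − x_{i+1}·y_i), indices taken mod 5.
Cross-terms: -48, -48, -17, -30.5, -70.25  ⇒  Σ = -213.75
Signed area = Σ/2 = -106.875 (negative ⇒ clockwise traversal).

-106.875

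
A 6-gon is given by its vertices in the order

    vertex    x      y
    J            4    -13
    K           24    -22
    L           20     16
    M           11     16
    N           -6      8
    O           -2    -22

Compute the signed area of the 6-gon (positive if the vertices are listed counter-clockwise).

819

Apply the shoelace (surveyor's) formula: 2A = Σ (x_i·y_{i+1} − x_{i+1}·y_i), indices taken mod 6.
Σ = (224) + (824) + (144) + (184) + (148) + (114) = 1638
Signed area = Σ/2 = 819 (positive ⇒ counter-clockwise traversal).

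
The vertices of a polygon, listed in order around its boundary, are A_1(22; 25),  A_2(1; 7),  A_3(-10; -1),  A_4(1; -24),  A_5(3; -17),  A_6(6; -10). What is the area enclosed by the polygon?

Apply the shoelace (surveyor's) formula: 2A = Σ (x_i·y_{i+1} − x_{i+1}·y_i), indices taken mod 6.
Cross-terms: 129, 69, 241, 55, 72, 370  ⇒  Σ = 936
Area = |Σ|/2 = 468.

468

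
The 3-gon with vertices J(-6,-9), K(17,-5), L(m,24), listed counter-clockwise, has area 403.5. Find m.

Write out the shoelace sum; only the two edges meeting at L involve m:
2·Area = [(17·24 − m·(-5)) + (m·(-9) − (-6)·24)] + 183
       = -4·m + 735 = 807
⇒ m = -18.

-18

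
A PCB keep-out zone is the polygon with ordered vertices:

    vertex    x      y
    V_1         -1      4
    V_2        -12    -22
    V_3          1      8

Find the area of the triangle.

Σ = (70) + (-74) + (12) = 8
Area = |Σ|/2 = 4.

4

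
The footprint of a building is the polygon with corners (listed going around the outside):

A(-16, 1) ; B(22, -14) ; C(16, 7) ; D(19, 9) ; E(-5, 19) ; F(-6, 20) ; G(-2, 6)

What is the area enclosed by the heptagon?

Σ = (202) + (378) + (11) + (406) + (14) + (4) + (94) = 1109
Area = |Σ|/2 = 554.5.

554.5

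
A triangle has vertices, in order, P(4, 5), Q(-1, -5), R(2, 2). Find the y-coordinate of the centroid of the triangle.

Apply the shoelace (surveyor's) formula. First the cross-terms c_i = x_i·y_{i+1} − x_{i+1}·y_i:
  -15, 8, 2  ⇒  2A = -5, A = -2.5.
Then Σ (y_i + y_{i+1})·c_i = -10, so ȳ = -10 / (6·(-2.5)) = 2/3.

2/3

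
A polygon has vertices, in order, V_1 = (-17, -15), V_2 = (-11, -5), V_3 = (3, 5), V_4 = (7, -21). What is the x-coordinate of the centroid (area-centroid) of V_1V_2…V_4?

-155/51

Apply the shoelace formula. First the cross-terms c_i = x_i·y_{i+1} − x_{i+1}·y_i:
  -80, -40, -98, -462  ⇒  2A = -680, A = -340.
Then Σ (x_i + x_{i+1})·c_i = 6200, so x̄ = 6200 / (6·(-340)) = -155/51.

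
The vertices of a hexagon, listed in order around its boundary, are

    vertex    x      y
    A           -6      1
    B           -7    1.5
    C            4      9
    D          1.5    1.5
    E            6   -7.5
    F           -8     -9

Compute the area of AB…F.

Apply the shoelace formula: 2A = Σ (x_i·y_{i+1} − x_{i+1}·y_i), indices taken mod 6.
Σ = (-2) + (-69) + (-7.5) + (-20.25) + (-114) + (-62) = -274.75
Area = |Σ|/2 = 137.375.

137.375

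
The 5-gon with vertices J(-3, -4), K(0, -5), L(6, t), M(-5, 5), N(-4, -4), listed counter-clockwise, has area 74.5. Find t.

6

The doubled signed area Σ (x_i y_{i+1} − x_{i+1} y_i) is linear in t.
With t=0 it equals 119; the coefficient of t is 5 (from the two edges through L).
So 5·t + 119 = 2·74.5 = 149 ⇒ t = 6.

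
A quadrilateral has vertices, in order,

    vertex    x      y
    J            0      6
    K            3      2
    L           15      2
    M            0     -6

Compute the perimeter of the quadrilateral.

46

|JK| = √((3)² + (-4)²) = √25 = 5
|KL| = √((12)² + (0)²) = √144 = 12
|LM| = √((-15)² + (-8)²) = √289 = 17
|MJ| = √((0)² + (12)²) = √144 = 12
Perimeter = 5 + 12 + 17 + 12 = 46.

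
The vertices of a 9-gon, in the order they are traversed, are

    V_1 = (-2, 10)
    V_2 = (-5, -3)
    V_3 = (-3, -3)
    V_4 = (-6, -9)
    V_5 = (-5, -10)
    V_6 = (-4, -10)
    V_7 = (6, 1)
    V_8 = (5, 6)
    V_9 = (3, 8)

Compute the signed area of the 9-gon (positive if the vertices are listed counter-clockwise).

Σ = (56) + (6) + (9) + (15) + (10) + (56) + (31) + (22) + (46) = 251
Signed area = Σ/2 = 125.5 (positive ⇒ counter-clockwise traversal).

125.5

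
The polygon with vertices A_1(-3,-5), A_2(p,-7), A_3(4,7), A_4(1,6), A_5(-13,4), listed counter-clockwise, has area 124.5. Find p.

Write out the shoelace sum; only the two edges meeting at A_2 involve p:
2·Area = [((-3)·(-7) − p·(-5)) + (p·7 − 4·(-7))] + 176
       = 12·p + 225 = 249
⇒ p = 2.

2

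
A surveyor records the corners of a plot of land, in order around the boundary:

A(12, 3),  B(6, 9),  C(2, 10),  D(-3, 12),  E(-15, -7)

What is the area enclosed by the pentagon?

213

Σ = (90) + (42) + (54) + (201) + (39) = 426
Area = |Σ|/2 = 213.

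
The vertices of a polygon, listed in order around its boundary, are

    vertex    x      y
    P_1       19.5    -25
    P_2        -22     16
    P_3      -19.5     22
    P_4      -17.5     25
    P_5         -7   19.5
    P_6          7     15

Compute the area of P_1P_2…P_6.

693.875

Σ = (-238) + (-172) + (-102.5) + (-166.25) + (-241.5) + (-467.5) = -1387.75
Area = |Σ|/2 = 693.875.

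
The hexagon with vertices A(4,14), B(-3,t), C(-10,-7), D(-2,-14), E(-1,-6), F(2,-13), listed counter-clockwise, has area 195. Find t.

7

The doubled signed area Σ (x_i y_{i+1} − x_{i+1} y_i) is linear in t.
With t=0 it equals 292; the coefficient of t is 14 (from the two edges through B).
So 14·t + 292 = 2·195 = 390 ⇒ t = 7.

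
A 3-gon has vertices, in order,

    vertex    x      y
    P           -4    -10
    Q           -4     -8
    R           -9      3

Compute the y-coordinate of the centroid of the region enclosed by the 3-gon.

-5

Apply the shoelace (surveyor's) formula. First the cross-terms c_i = x_i·y_{i+1} − x_{i+1}·y_i:
  -8, -84, 102  ⇒  2A = 10, A = 5.
Then Σ (y_i + y_{i+1})·c_i = -150, so ȳ = -150 / (6·5) = -5.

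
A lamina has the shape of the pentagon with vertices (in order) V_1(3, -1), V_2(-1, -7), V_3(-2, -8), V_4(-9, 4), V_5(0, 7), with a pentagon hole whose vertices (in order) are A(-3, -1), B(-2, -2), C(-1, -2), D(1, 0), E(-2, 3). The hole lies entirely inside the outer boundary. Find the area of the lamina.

Outer boundary:
Apply the surveyor's formula: 2A = Σ (x_i·y_{i+1} − x_{i+1}·y_i), indices taken mod 5.
Cross-terms: -22, -6, -80, -63, -21  ⇒  Σ = -192
Area = |Σ|/2 = 96.
Hole:
Cross-terms: 4, 2, 2, 3, 11  ⇒  Σ = 22
Area = |Σ|/2 = 11.
Net area = 96 − 11 = 85.

85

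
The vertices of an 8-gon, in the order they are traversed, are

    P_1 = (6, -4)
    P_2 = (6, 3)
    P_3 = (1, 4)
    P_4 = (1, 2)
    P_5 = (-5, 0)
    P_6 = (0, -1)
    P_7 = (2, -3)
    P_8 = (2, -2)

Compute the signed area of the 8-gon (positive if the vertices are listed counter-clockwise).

Apply the shoelace (surveyor's) formula: 2A = Σ (x_i·y_{i+1} − x_{i+1}·y_i), indices taken mod 8.
Σ = (42) + (21) + (-2) + (10) + (5) + (2) + (2) + (4) = 84
Signed area = Σ/2 = 42 (positive ⇒ counter-clockwise traversal).

42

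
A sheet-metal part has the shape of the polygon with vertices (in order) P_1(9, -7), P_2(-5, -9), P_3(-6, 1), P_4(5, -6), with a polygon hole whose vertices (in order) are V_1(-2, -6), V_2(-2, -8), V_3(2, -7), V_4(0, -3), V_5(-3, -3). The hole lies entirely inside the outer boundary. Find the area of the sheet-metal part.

47

Outer boundary:
Σ = (-116) + (-59) + (31) + (19) = -125
Area = |Σ|/2 = 62.5.
Hole:
Apply Gauss's area formula: 2A = Σ (x_i·y_{i+1} − x_{i+1}·y_i), indices taken mod 5.
Σ = (4) + (30) + (-6) + (-9) + (12) = 31
Area = |Σ|/2 = 15.5.
Net area = 62.5 − 15.5 = 47.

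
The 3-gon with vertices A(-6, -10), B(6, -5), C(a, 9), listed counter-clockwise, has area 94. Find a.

The doubled signed area Σ (x_i y_{i+1} − x_{i+1} y_i) is linear in a.
With a=0 it equals 198; the coefficient of a is -5 (from the two edges through C).
So -5·a + 198 = 2·94 = 188 ⇒ a = 2.

2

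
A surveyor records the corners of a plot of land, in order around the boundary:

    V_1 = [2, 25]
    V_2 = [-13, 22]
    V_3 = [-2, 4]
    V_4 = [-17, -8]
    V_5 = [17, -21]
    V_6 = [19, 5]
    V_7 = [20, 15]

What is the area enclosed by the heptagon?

1038.5

Apply the shoelace (surveyor's) formula: 2A = Σ (x_i·y_{i+1} − x_{i+1}·y_i), indices taken mod 7.
Σ = (369) + (-8) + (84) + (493) + (484) + (185) + (470) = 2077
Area = |Σ|/2 = 1038.5.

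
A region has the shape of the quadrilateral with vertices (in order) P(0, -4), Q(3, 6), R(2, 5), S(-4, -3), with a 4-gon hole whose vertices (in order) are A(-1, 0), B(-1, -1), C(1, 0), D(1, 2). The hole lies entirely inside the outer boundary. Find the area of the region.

Outer boundary:
Σ = (12) + (3) + (14) + (16) = 45
Area = |Σ|/2 = 22.5.
Hole:
Cross-terms: 1, 1, 2, 2  ⇒  Σ = 6
Area = |Σ|/2 = 3.
Net area = 22.5 − 3 = 19.5.

19.5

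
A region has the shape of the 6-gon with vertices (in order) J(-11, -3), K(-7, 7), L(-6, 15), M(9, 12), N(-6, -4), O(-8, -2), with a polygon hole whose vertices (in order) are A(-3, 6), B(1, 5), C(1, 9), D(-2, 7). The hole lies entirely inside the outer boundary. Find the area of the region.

Outer boundary:
Apply the surveyor's formula: 2A = Σ (x_i·y_{i+1} − x_{i+1}·y_i), indices taken mod 6.
J→K: (-11)(7) − (-7)(-3) = -98
K→L: (-7)(15) − (-6)(7) = -63
L→M: (-6)(12) − (9)(15) = -207
M→N: (9)(-4) − (-6)(12) = 36
N→O: (-6)(-2) − (-8)(-4) = -20
O→J: (-8)(-3) − (-11)(-2) = 2
Σ = -350
Area = |Σ|/2 = 175.
Hole:
Apply the shoelace (surveyor's) formula: 2A = Σ (x_i·y_{i+1} − x_{i+1}·y_i), indices taken mod 4.
Cross-terms: -21, 4, 25, 9  ⇒  Σ = 17
Area = |Σ|/2 = 8.5.
Net area = 175 − 8.5 = 166.5.

166.5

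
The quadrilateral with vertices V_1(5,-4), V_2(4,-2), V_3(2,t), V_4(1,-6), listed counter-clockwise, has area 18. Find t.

Write out the shoelace sum; only the two edges meeting at V_3 involve t:
2·Area = [(4·t − 2·(-2)) + (2·(-6) − 1·t)] + 32
       = 3·t + 24 = 36
⇒ t = 4.

4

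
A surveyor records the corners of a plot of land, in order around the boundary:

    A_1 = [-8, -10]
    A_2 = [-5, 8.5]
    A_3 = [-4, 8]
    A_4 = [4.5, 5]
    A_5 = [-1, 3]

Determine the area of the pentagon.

Σ = (-118) + (-6) + (-56) + (18.5) + (34) = -127.5
Area = |Σ|/2 = 63.75.

63.75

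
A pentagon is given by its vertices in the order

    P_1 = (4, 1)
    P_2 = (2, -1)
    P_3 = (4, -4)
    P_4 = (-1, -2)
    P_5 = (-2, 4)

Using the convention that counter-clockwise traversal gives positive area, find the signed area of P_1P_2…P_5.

Apply the shoelace formula: 2A = Σ (x_i·y_{i+1} − x_{i+1}·y_i), indices taken mod 5.
Σ = (-6) + (-4) + (-12) + (-8) + (-18) = -48
Signed area = Σ/2 = -24 (negative ⇒ clockwise traversal).

-24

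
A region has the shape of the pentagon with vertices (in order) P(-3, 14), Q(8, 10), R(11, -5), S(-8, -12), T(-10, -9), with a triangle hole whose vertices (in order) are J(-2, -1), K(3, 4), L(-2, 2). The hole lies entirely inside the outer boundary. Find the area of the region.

Outer boundary:
Apply Gauss's area formula: 2A = Σ (x_i·y_{i+1} − x_{i+1}·y_i), indices taken mod 5.
P→Q: (-3)(10) − (8)(14) = -142
Q→R: (8)(-5) − (11)(10) = -150
R→S: (11)(-12) − (-8)(-5) = -172
S→T: (-8)(-9) − (-10)(-12) = -48
T→P: (-10)(14) − (-3)(-9) = -167
Σ = -679
Area = |Σ|/2 = 339.5.
Hole:
Apply the surveyor's formula: 2A = Σ (x_i·y_{i+1} − x_{i+1}·y_i), indices taken mod 3.
Σ = (-5) + (14) + (6) = 15
Area = |Σ|/2 = 7.5.
Net area = 339.5 − 7.5 = 332.

332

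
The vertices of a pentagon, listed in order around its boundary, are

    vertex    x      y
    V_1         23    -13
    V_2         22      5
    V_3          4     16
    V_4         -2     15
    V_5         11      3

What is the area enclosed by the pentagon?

221

Apply the shoelace (surveyor's) formula: 2A = Σ (x_i·y_{i+1} − x_{i+1}·y_i), indices taken mod 5.
Cross-terms: 401, 332, 92, -171, -212  ⇒  Σ = 442
Area = |Σ|/2 = 221.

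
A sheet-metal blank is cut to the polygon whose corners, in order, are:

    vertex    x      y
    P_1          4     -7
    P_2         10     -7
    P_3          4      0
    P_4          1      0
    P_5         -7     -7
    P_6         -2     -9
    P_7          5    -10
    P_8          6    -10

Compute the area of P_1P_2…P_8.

92.5

Apply the shoelace formula: 2A = Σ (x_i·y_{i+1} − x_{i+1}·y_i), indices taken mod 8.
Σ = (42) + (28) + (0) + (-7) + (49) + (65) + (10) + (-2) = 185
Area = |Σ|/2 = 92.5.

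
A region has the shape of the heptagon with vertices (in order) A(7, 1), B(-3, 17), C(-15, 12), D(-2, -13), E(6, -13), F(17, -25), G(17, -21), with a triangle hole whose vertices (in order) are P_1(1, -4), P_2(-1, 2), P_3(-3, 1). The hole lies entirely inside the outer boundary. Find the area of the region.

476.5

Outer boundary:
Apply the shoelace (surveyor's) formula: 2A = Σ (x_i·y_{i+1} − x_{i+1}·y_i), indices taken mod 7.
Σ = (122) + (219) + (219) + (104) + (71) + (68) + (164) = 967
Area = |Σ|/2 = 483.5.
Hole:
Apply Gauss's area formula: 2A = Σ (x_i·y_{i+1} − x_{i+1}·y_i), indices taken mod 3.
Σ = (-2) + (5) + (11) = 14
Area = |Σ|/2 = 7.
Net area = 483.5 − 7 = 476.5.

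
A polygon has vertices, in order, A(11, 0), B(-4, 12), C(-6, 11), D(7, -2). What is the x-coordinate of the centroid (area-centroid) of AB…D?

Apply Gauss's area formula. First the cross-terms c_i = x_i·y_{i+1} − x_{i+1}·y_i:
  132, 28, -65, 22  ⇒  2A = 117, A = 58.5.
Then Σ (x_i + x_{i+1})·c_i = 975, so x̄ = 975 / (6·58.5) = 25/9.

25/9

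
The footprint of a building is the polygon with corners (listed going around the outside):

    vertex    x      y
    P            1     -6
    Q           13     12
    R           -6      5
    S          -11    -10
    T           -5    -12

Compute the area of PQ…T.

233

P→Q: (1)(12) − (13)(-6) = 90
Q→R: (13)(5) − (-6)(12) = 137
R→S: (-6)(-10) − (-11)(5) = 115
S→T: (-11)(-12) − (-5)(-10) = 82
T→P: (-5)(-6) − (1)(-12) = 42
Σ = 466
Area = |Σ|/2 = 233.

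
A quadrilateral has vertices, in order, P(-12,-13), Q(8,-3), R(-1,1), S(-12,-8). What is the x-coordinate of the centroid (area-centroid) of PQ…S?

Apply the shoelace (surveyor's) formula. First the cross-terms c_i = x_i·y_{i+1} − x_{i+1}·y_i:
  140, 5, 20, 60  ⇒  2A = 225, A = 112.5.
Then Σ (x_i + x_{i+1})·c_i = -2225, so x̄ = -2225 / (6·112.5) = -89/27.

-89/27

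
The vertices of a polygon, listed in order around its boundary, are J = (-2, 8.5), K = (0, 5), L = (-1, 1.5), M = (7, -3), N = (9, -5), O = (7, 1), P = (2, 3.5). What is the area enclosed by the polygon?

35

Σ = (-10) + (5) + (-7.5) + (-8) + (44) + (22.5) + (24) = 70
Area = |Σ|/2 = 35.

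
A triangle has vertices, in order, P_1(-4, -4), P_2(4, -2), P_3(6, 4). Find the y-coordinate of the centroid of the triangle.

Apply Gauss's area formula. First the cross-terms c_i = x_i·y_{i+1} − x_{i+1}·y_i:
  24, 28, -8  ⇒  2A = 44, A = 22.
Then Σ (y_i + y_{i+1})·c_i = -88, so ȳ = -88 / (6·22) = -2/3.

-2/3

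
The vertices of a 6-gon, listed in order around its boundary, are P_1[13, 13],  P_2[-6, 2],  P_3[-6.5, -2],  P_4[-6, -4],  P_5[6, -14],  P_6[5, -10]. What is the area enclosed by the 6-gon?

Σ = (104) + (25) + (14) + (108) + (10) + (195) = 456
Area = |Σ|/2 = 228.

228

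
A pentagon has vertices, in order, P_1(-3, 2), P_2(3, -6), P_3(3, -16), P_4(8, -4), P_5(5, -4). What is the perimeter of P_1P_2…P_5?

46

|P_1P_2| = √((6)² + (-8)²) = √100 = 10
|P_2P_3| = √((0)² + (-10)²) = √100 = 10
|P_3P_4| = √((5)² + (12)²) = √169 = 13
|P_4P_5| = √((-3)² + (0)²) = √9 = 3
|P_5P_1| = √((-8)² + (6)²) = √100 = 10
Perimeter = 10 + 10 + 13 + 3 + 10 = 46.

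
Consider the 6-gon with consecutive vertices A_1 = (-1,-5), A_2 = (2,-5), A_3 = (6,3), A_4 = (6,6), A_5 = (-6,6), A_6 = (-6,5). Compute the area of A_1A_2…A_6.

91

Apply the shoelace formula: 2A = Σ (x_i·y_{i+1} − x_{i+1}·y_i), indices taken mod 6.
A_1→A_2: (-1)(-5) − (2)(-5) = 15
A_2→A_3: (2)(3) − (6)(-5) = 36
A_3→A_4: (6)(6) − (6)(3) = 18
A_4→A_5: (6)(6) − (-6)(6) = 72
A_5→A_6: (-6)(5) − (-6)(6) = 6
A_6→A_1: (-6)(-5) − (-1)(5) = 35
Σ = 182
Area = |Σ|/2 = 91.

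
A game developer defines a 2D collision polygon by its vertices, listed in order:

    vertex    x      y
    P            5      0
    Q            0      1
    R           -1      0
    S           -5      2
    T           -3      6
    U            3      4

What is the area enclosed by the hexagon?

Apply the shoelace (surveyor's) formula: 2A = Σ (x_i·y_{i+1} − x_{i+1}·y_i), indices taken mod 6.
P→Q: (5)(1) − (0)(0) = 5
Q→R: (0)(0) − (-1)(1) = 1
R→S: (-1)(2) − (-5)(0) = -2
S→T: (-5)(6) − (-3)(2) = -24
T→U: (-3)(4) − (3)(6) = -30
U→P: (3)(0) − (5)(4) = -20
Σ = -70
Area = |Σ|/2 = 35.

35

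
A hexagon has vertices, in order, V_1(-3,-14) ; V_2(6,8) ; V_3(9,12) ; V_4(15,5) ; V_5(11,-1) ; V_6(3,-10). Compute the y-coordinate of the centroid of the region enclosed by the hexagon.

5/162

Apply the surveyor's formula. First the cross-terms c_i = x_i·y_{i+1} − x_{i+1}·y_i:
  60, 0, -135, -70, -107, -72  ⇒  2A = -324, A = -162.
Then Σ (y_i + y_{i+1})·c_i = -30, so ȳ = -30 / (6·(-162)) = 5/162.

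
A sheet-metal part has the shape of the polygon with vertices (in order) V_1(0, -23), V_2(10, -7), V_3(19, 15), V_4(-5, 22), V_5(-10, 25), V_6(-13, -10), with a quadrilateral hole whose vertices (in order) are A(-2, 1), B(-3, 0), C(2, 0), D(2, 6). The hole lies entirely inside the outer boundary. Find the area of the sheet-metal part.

898

Outer boundary:
Apply the shoelace (surveyor's) formula: 2A = Σ (x_i·y_{i+1} − x_{i+1}·y_i), indices taken mod 6.
Cross-terms: 230, 283, 493, 95, 425, 299  ⇒  Σ = 1825
Area = |Σ|/2 = 912.5.
Hole:
A→B: (-2)(0) − (-3)(1) = 3
B→C: (-3)(0) − (2)(0) = 0
C→D: (2)(6) − (2)(0) = 12
D→A: (2)(1) − (-2)(6) = 14
Σ = 29
Area = |Σ|/2 = 14.5.
Net area = 912.5 − 14.5 = 898.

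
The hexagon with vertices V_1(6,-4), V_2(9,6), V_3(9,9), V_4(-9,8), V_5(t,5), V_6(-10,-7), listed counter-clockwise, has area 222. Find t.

-7

The doubled signed area Σ (x_i y_{i+1} − x_{i+1} y_i) is linear in t.
With t=0 it equals 339; the coefficient of t is -15 (from the two edges through V_5).
So -15·t + 339 = 2·222 = 444 ⇒ t = -7.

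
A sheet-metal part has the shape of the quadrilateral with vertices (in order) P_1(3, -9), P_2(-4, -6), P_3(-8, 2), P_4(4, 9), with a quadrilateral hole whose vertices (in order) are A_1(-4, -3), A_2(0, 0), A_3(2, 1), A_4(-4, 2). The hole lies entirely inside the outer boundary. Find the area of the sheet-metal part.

Outer boundary:
Apply the surveyor's formula: 2A = Σ (x_i·y_{i+1} − x_{i+1}·y_i), indices taken mod 4.
Σ = (-54) + (-56) + (-80) + (-63) = -253
Area = |Σ|/2 = 126.5.
Hole:
Σ = (0) + (0) + (8) + (20) = 28
Area = |Σ|/2 = 14.
Net area = 126.5 − 14 = 112.5.

112.5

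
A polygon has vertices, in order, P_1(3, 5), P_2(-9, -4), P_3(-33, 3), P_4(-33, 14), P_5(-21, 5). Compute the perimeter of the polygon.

90

|P_1P_2| = √((-12)² + (-9)²) = √225 = 15
|P_2P_3| = √((-24)² + (7)²) = √625 = 25
|P_3P_4| = √((0)² + (11)²) = √121 = 11
|P_4P_5| = √((12)² + (-9)²) = √225 = 15
|P_5P_1| = √((24)² + (0)²) = √576 = 24
Perimeter = 15 + 25 + 11 + 15 + 24 = 90.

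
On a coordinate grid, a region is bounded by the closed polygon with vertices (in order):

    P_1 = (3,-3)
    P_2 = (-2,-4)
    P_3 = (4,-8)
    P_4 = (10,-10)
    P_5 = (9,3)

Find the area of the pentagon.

69

Apply the surveyor's formula: 2A = Σ (x_i·y_{i+1} − x_{i+1}·y_i), indices taken mod 5.
Σ = (-18) + (32) + (40) + (120) + (-36) = 138
Area = |Σ|/2 = 69.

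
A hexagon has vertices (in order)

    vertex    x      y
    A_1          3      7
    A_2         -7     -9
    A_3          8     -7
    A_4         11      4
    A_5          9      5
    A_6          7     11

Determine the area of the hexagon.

175.5

A_1→A_2: (3)(-9) − (-7)(7) = 22
A_2→A_3: (-7)(-7) − (8)(-9) = 121
A_3→A_4: (8)(4) − (11)(-7) = 109
A_4→A_5: (11)(5) − (9)(4) = 19
A_5→A_6: (9)(11) − (7)(5) = 64
A_6→A_1: (7)(7) − (3)(11) = 16
Σ = 351
Area = |Σ|/2 = 175.5.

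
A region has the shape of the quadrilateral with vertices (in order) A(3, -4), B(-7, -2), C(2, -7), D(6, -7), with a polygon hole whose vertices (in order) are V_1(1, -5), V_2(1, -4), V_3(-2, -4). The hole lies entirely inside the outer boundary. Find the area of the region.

Outer boundary:
A→B: (3)(-2) − (-7)(-4) = -34
B→C: (-7)(-7) − (2)(-2) = 53
C→D: (2)(-7) − (6)(-7) = 28
D→A: (6)(-4) − (3)(-7) = -3
Σ = 44
Area = |Σ|/2 = 22.
Hole:
Apply the surveyor's formula: 2A = Σ (x_i·y_{i+1} − x_{i+1}·y_i), indices taken mod 3.
Cross-terms: 1, -12, 14  ⇒  Σ = 3
Area = |Σ|/2 = 1.5.
Net area = 22 − 1.5 = 20.5.

20.5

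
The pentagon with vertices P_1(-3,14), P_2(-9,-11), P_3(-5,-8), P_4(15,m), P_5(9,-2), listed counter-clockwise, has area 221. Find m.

-4

Write out the shoelace sum; only the two edges meeting at P_4 involve m:
2·Area = [((-5)·m − 15·(-8)) + (15·(-2) − 9·m)] + 296
       = -14·m + 386 = 442
⇒ m = -4.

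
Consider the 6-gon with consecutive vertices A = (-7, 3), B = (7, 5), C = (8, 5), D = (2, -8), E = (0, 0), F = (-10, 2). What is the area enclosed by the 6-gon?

A→B: (-7)(5) − (7)(3) = -56
B→C: (7)(5) − (8)(5) = -5
C→D: (8)(-8) − (2)(5) = -74
D→E: (2)(0) − (0)(-8) = 0
E→F: (0)(2) − (-10)(0) = 0
F→A: (-10)(3) − (-7)(2) = -16
Σ = -151
Area = |Σ|/2 = 75.5.

75.5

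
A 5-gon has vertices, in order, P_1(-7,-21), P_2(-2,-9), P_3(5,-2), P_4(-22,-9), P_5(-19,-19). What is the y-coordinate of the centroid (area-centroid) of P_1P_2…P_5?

Apply the surveyor's formula. First the cross-terms c_i = x_i·y_{i+1} − x_{i+1}·y_i:
  21, 49, -89, 247, 266  ⇒  2A = 494, A = 247.
Then Σ (y_i + y_{i+1})·c_i = -17746, so ȳ = -17746 / (6·247) = -467/39.

-467/39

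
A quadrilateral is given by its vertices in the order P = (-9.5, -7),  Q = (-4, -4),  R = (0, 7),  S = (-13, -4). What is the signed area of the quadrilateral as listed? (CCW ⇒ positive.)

Apply Gauss's area formula: 2A = Σ (x_i·y_{i+1} − x_{i+1}·y_i), indices taken mod 4.
Cross-terms: 10, -28, 91, 53  ⇒  Σ = 126
Signed area = Σ/2 = 63 (positive ⇒ counter-clockwise traversal).

63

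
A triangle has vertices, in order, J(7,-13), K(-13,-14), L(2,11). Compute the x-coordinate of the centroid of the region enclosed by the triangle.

Apply Gauss's area formula. First the cross-terms c_i = x_i·y_{i+1} − x_{i+1}·y_i:
  -267, -115, -103  ⇒  2A = -485, A = -242.5.
Then Σ (x_i + x_{i+1})·c_i = 1940, so x̄ = 1940 / (6·(-242.5)) = -4/3.

-4/3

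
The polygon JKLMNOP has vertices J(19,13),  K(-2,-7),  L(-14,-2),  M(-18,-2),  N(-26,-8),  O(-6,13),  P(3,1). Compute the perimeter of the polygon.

120

|JK| = √((-21)² + (-20)²) = √841 = 29
|KL| = √((-12)² + (5)²) = √169 = 13
|LM| = √((-4)² + (0)²) = √16 = 4
|MN| = √((-8)² + (-6)²) = √100 = 10
|NO| = √((20)² + (21)²) = √841 = 29
|OP| = √((9)² + (-12)²) = √225 = 15
|PJ| = √((16)² + (12)²) = √400 = 20
Perimeter = 29 + 13 + 4 + 10 + 29 + 15 + 20 = 120.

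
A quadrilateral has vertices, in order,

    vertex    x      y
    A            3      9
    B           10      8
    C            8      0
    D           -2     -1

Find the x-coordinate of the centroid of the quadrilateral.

691/153

Apply Gauss's area formula. First the cross-terms c_i = x_i·y_{i+1} − x_{i+1}·y_i:
  -66, -64, -8, -15  ⇒  2A = -153, A = -76.5.
Then Σ (x_i + x_{i+1})·c_i = -2073, so x̄ = -2073 / (6·(-76.5)) = 691/153.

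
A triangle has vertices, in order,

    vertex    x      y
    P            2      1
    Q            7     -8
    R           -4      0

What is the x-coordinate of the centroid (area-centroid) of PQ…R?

5/3

Apply Gauss's area formula. First the cross-terms c_i = x_i·y_{i+1} − x_{i+1}·y_i:
  -23, -32, -4  ⇒  2A = -59, A = -29.5.
Then Σ (x_i + x_{i+1})·c_i = -295, so x̄ = -295 / (6·(-29.5)) = 5/3.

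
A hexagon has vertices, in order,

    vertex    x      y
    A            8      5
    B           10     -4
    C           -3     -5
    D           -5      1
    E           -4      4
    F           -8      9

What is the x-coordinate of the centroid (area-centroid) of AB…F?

249/152

Apply the shoelace (surveyor's) formula. First the cross-terms c_i = x_i·y_{i+1} − x_{i+1}·y_i:
  -82, -62, -28, -16, -4, -112  ⇒  2A = -304, A = -152.
Then Σ (x_i + x_{i+1})·c_i = -1494, so x̄ = -1494 / (6·(-152)) = 249/152.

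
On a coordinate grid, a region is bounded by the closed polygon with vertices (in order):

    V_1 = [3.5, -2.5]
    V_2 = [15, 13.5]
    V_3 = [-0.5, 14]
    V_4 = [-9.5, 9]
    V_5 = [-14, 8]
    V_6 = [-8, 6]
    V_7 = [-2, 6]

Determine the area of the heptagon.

204

Apply the surveyor's formula: 2A = Σ (x_i·y_{i+1} − x_{i+1}·y_i), indices taken mod 7.
V_1→V_2: (3.5)(13.5) − (15)(-2.5) = 84.75
V_2→V_3: (15)(14) − (-0.5)(13.5) = 216.75
V_3→V_4: (-0.5)(9) − (-9.5)(14) = 128.5
V_4→V_5: (-9.5)(8) − (-14)(9) = 50
V_5→V_6: (-14)(6) − (-8)(8) = -20
V_6→V_7: (-8)(6) − (-2)(6) = -36
V_7→V_1: (-2)(-2.5) − (3.5)(6) = -16
Σ = 408
Area = |Σ|/2 = 204.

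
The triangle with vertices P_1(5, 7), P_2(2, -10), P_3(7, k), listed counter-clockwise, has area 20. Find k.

Write out the shoelace sum; only the two edges meeting at P_3 involve k:
2·Area = [(2·k − 7·(-10)) + (7·7 − 5·k)] + -64
       = -3·k + 55 = 40
⇒ k = 5.

5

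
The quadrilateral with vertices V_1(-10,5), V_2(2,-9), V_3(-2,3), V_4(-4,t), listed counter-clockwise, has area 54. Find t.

6

The doubled signed area Σ (x_i y_{i+1} − x_{i+1} y_i) is linear in t.
With t=0 it equals 60; the coefficient of t is 8 (from the two edges through V_4).
So 8·t + 60 = 2·54 = 108 ⇒ t = 6.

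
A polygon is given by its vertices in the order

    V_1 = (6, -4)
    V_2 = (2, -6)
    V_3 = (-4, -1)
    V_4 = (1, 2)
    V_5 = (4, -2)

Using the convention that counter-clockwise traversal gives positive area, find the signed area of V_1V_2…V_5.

-37.5

Apply the shoelace (surveyor's) formula: 2A = Σ (x_i·y_{i+1} − x_{i+1}·y_i), indices taken mod 5.
Σ = (-28) + (-26) + (-7) + (-10) + (-4) = -75
Signed area = Σ/2 = -37.5 (negative ⇒ clockwise traversal).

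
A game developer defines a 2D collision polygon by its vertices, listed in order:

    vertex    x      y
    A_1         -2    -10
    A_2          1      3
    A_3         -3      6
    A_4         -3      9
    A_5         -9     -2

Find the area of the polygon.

91.5

Apply the surveyor's formula: 2A = Σ (x_i·y_{i+1} − x_{i+1}·y_i), indices taken mod 5.
Σ = (4) + (15) + (-9) + (87) + (86) = 183
Area = |Σ|/2 = 91.5.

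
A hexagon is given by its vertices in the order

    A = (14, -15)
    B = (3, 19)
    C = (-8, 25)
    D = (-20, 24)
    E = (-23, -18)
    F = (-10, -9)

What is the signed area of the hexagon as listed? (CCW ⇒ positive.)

1030.5

Apply the shoelace (surveyor's) formula: 2A = Σ (x_i·y_{i+1} − x_{i+1}·y_i), indices taken mod 6.
Σ = (311) + (227) + (308) + (912) + (27) + (276) = 2061
Signed area = Σ/2 = 1030.5 (positive ⇒ counter-clockwise traversal).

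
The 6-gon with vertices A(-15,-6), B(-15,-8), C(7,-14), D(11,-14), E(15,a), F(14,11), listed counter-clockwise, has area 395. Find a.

6

The doubled signed area Σ (x_i y_{i+1} − x_{i+1} y_i) is linear in a.
With a=0 it equals 808; the coefficient of a is -3 (from the two edges through E).
So -3·a + 808 = 2·395 = 790 ⇒ a = 6.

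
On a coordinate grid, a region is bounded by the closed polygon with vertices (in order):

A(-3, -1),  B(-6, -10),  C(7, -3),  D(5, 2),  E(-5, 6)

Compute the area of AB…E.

102

Apply Gauss's area formula: 2A = Σ (x_i·y_{i+1} − x_{i+1}·y_i), indices taken mod 5.
Σ = (24) + (88) + (29) + (40) + (23) = 204
Area = |Σ|/2 = 102.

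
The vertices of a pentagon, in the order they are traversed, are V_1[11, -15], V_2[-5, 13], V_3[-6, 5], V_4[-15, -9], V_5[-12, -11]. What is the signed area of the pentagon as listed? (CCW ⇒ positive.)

Σ = (68) + (53) + (129) + (57) + (301) = 608
Signed area = Σ/2 = 304 (positive ⇒ counter-clockwise traversal).

304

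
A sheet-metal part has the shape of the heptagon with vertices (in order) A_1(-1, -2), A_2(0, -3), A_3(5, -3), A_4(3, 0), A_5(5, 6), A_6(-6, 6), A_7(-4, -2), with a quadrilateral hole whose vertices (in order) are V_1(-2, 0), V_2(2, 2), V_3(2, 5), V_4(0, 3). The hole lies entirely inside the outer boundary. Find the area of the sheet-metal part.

Outer boundary:
Σ = (3) + (15) + (9) + (18) + (66) + (36) + (6) = 153
Area = |Σ|/2 = 76.5.
Hole:
Apply Gauss's area formula: 2A = Σ (x_i·y_{i+1} − x_{i+1}·y_i), indices taken mod 4.
Σ = (-4) + (6) + (6) + (6) = 14
Area = |Σ|/2 = 7.
Net area = 76.5 − 7 = 69.5.

69.5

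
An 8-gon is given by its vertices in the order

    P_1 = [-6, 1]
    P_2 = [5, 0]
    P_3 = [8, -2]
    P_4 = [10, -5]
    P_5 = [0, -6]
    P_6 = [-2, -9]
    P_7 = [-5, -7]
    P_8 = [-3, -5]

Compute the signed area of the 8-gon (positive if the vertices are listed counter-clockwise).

-83.5

Apply the surveyor's formula: 2A = Σ (x_i·y_{i+1} − x_{i+1}·y_i), indices taken mod 8.
P_1→P_2: (-6)(0) − (5)(1) = -5
P_2→P_3: (5)(-2) − (8)(0) = -10
P_3→P_4: (8)(-5) − (10)(-2) = -20
P_4→P_5: (10)(-6) − (0)(-5) = -60
P_5→P_6: (0)(-9) − (-2)(-6) = -12
P_6→P_7: (-2)(-7) − (-5)(-9) = -31
P_7→P_8: (-5)(-5) − (-3)(-7) = 4
P_8→P_1: (-3)(1) − (-6)(-5) = -33
Σ = -167
Signed area = Σ/2 = -83.5 (negative ⇒ clockwise traversal).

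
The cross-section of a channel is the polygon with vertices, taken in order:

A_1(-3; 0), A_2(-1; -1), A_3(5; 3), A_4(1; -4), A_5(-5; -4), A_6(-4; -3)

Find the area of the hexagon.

Apply the shoelace formula: 2A = Σ (x_i·y_{i+1} − x_{i+1}·y_i), indices taken mod 6.
Σ = (3) + (2) + (-23) + (-24) + (-1) + (-9) = -52
Area = |Σ|/2 = 26.

26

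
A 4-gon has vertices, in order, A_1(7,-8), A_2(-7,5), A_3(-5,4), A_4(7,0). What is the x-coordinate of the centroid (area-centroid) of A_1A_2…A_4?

Apply the shoelace formula. First the cross-terms c_i = x_i·y_{i+1} − x_{i+1}·y_i:
  -21, -3, -28, -56  ⇒  2A = -108, A = -54.
Then Σ (x_i + x_{i+1})·c_i = -804, so x̄ = -804 / (6·(-54)) = 67/27.

67/27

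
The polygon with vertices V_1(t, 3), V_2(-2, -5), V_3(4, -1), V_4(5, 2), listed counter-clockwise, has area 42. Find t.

Write out the shoelace sum; only the two edges meeting at V_1 involve t:
2·Area = [(5·3 − t·2) + (t·(-5) − (-2)·3)] + 35
       = -7·t + 56 = 84
⇒ t = -4.

-4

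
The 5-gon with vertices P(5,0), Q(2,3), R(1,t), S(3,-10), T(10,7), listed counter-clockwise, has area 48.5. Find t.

Write out the shoelace sum; only the two edges meeting at R involve t:
2·Area = [(2·t − 1·3) + (1·(-10) − 3·t)] + 101
       = -1·t + 88 = 97
⇒ t = -9.

-9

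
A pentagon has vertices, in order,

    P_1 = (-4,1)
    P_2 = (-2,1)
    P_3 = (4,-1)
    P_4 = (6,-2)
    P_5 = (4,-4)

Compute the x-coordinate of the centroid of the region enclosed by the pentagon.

Apply Gauss's area formula. First the cross-terms c_i = x_i·y_{i+1} − x_{i+1}·y_i:
  -2, -2, -2, -16, -12  ⇒  2A = -34, A = -17.
Then Σ (x_i + x_{i+1})·c_i = -172, so x̄ = -172 / (6·(-17)) = 86/51.

86/51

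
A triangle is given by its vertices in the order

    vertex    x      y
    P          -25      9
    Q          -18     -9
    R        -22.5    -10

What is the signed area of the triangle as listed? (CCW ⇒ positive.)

-44

P→Q: (-25)(-9) − (-18)(9) = 387
Q→R: (-18)(-10) − (-22.5)(-9) = -22.5
R→P: (-22.5)(9) − (-25)(-10) = -452.5
Σ = -88
Signed area = Σ/2 = -44 (negative ⇒ clockwise traversal).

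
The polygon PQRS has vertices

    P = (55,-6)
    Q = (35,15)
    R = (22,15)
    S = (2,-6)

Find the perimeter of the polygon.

|PQ| = √((-20)² + (21)²) = √841 = 29
|QR| = √((-13)² + (0)²) = √169 = 13
|RS| = √((-20)² + (-21)²) = √841 = 29
|SP| = √((53)² + (0)²) = √2809 = 53
Perimeter = 29 + 13 + 29 + 53 = 124.

124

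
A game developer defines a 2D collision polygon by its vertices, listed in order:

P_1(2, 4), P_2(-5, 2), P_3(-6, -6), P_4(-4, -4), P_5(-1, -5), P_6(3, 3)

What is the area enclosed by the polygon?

Cross-terms: 24, 42, 0, 16, 12, 6  ⇒  Σ = 100
Area = |Σ|/2 = 50.

50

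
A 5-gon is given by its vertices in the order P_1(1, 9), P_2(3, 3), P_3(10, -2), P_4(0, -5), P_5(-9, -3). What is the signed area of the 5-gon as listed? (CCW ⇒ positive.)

Apply Gauss's area formula: 2A = Σ (x_i·y_{i+1} − x_{i+1}·y_i), indices taken mod 5.
Cross-terms: -24, -36, -50, -45, -78  ⇒  Σ = -233
Signed area = Σ/2 = -116.5 (negative ⇒ clockwise traversal).

-116.5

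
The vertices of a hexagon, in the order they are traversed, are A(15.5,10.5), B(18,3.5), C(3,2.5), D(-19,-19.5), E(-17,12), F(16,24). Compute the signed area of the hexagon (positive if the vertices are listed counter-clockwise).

Apply the surveyor's formula: 2A = Σ (x_i·y_{i+1} − x_{i+1}·y_i), indices taken mod 6.
A→B: (15.5)(3.5) − (18)(10.5) = -134.75
B→C: (18)(2.5) − (3)(3.5) = 34.5
C→D: (3)(-19.5) − (-19)(2.5) = -11
D→E: (-19)(12) − (-17)(-19.5) = -559.5
E→F: (-17)(24) − (16)(12) = -600
F→A: (16)(10.5) − (15.5)(24) = -204
Σ = -1474.75
Signed area = Σ/2 = -737.375 (negative ⇒ clockwise traversal).

-737.375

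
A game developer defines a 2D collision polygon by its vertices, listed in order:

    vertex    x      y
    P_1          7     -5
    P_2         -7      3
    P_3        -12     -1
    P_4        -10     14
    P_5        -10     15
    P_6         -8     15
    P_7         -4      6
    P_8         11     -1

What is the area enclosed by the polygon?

Apply Gauss's area formula: 2A = Σ (x_i·y_{i+1} − x_{i+1}·y_i), indices taken mod 8.
Σ = (-14) + (43) + (-178) + (-10) + (-30) + (12) + (-62) + (-48) = -287
Area = |Σ|/2 = 143.5.

143.5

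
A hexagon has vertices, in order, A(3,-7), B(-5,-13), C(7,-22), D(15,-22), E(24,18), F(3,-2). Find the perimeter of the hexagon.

|AB| = √((-8)² + (-6)²) = √100 = 10
|BC| = √((12)² + (-9)²) = √225 = 15
|CD| = √((8)² + (0)²) = √64 = 8
|DE| = √((9)² + (40)²) = √1681 = 41
|EF| = √((-21)² + (-20)²) = √841 = 29
|FA| = √((0)² + (-5)²) = √25 = 5
Perimeter = 10 + 15 + 8 + 41 + 29 + 5 = 108.

108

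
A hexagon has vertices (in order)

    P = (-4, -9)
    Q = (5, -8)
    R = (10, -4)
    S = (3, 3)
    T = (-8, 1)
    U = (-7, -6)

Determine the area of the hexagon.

P→Q: (-4)(-8) − (5)(-9) = 77
Q→R: (5)(-4) − (10)(-8) = 60
R→S: (10)(3) − (3)(-4) = 42
S→T: (3)(1) − (-8)(3) = 27
T→U: (-8)(-6) − (-7)(1) = 55
U→P: (-7)(-9) − (-4)(-6) = 39
Σ = 300
Area = |Σ|/2 = 150.

150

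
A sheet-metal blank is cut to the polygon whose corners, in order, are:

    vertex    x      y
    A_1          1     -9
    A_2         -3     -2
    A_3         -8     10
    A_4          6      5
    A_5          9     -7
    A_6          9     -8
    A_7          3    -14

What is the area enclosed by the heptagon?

Σ = (-29) + (-46) + (-100) + (-87) + (-9) + (-102) + (-13) = -386
Area = |Σ|/2 = 193.

193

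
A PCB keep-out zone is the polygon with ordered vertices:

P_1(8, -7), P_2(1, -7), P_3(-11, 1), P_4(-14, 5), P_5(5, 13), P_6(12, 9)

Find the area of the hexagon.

Apply Gauss's area formula: 2A = Σ (x_i·y_{i+1} − x_{i+1}·y_i), indices taken mod 6.
Cross-terms: -49, -76, -41, -207, -111, -156  ⇒  Σ = -640
Area = |Σ|/2 = 320.

320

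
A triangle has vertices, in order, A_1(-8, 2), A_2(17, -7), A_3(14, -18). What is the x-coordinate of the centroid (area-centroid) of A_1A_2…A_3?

23/3

Apply the shoelace formula. First the cross-terms c_i = x_i·y_{i+1} − x_{i+1}·y_i:
  22, -208, -116  ⇒  2A = -302, A = -151.
Then Σ (x_i + x_{i+1})·c_i = -6946, so x̄ = -6946 / (6·(-151)) = 23/3.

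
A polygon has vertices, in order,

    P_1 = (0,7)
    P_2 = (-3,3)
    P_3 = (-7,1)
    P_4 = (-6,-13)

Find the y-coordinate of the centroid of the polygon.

Apply the shoelace formula. First the cross-terms c_i = x_i·y_{i+1} − x_{i+1}·y_i:
  21, 18, 97, -42  ⇒  2A = 94, A = 47.
Then Σ (y_i + y_{i+1})·c_i = -630, so ȳ = -630 / (6·47) = -105/47.

-105/47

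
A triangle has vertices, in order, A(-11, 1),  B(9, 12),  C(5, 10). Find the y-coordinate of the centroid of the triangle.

Apply the surveyor's formula. First the cross-terms c_i = x_i·y_{i+1} − x_{i+1}·y_i:
  -141, 30, 115  ⇒  2A = 4, A = 2.
Then Σ (y_i + y_{i+1})·c_i = 92, so ȳ = 92 / (6·2) = 23/3.

23/3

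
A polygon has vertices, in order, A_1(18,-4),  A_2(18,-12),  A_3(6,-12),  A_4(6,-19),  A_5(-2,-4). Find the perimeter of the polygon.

|A_1A_2| = √((0)² + (-8)²) = √64 = 8
|A_2A_3| = √((-12)² + (0)²) = √144 = 12
|A_3A_4| = √((0)² + (-7)²) = √49 = 7
|A_4A_5| = √((-8)² + (15)²) = √289 = 17
|A_5A_1| = √((20)² + (0)²) = √400 = 20
Perimeter = 8 + 12 + 7 + 17 + 20 = 64.

64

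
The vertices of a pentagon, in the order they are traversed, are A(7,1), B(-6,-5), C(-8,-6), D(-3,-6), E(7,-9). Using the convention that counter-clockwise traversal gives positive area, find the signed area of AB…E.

68

Apply the surveyor's formula: 2A = Σ (x_i·y_{i+1} − x_{i+1}·y_i), indices taken mod 5.
Σ = (-29) + (-4) + (30) + (69) + (70) = 136
Signed area = Σ/2 = 68 (positive ⇒ counter-clockwise traversal).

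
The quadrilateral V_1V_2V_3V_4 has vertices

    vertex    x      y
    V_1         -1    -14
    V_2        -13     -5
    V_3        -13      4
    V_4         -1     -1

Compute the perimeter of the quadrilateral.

|V_1V_2| = √((-12)² + (9)²) = √225 = 15
|V_2V_3| = √((0)² + (9)²) = √81 = 9
|V_3V_4| = √((12)² + (-5)²) = √169 = 13
|V_4V_1| = √((0)² + (-13)²) = √169 = 13
Perimeter = 15 + 9 + 13 + 13 = 50.

50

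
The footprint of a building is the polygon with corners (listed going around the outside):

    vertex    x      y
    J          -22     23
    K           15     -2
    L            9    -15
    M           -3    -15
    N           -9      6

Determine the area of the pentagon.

Σ = (-301) + (-207) + (-180) + (-153) + (-75) = -916
Area = |Σ|/2 = 458.

458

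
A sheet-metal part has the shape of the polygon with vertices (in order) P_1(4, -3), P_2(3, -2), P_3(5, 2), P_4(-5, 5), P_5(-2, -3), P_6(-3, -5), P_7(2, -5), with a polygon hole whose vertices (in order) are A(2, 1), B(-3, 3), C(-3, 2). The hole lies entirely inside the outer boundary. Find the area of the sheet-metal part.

Outer boundary:
Apply the surveyor's formula: 2A = Σ (x_i·y_{i+1} − x_{i+1}·y_i), indices taken mod 7.
Σ = (1) + (16) + (35) + (25) + (1) + (25) + (14) = 117
Area = |Σ|/2 = 58.5.
Hole:
A→B: (2)(3) − (-3)(1) = 9
B→C: (-3)(2) − (-3)(3) = 3
C→A: (-3)(1) − (2)(2) = -7
Σ = 5
Area = |Σ|/2 = 2.5.
Net area = 58.5 − 2.5 = 56.

56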